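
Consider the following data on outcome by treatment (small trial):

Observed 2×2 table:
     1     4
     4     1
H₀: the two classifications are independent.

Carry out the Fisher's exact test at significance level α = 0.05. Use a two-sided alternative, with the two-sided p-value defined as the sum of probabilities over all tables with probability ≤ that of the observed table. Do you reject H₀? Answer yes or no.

Margins: r₁=5, r₂=5, c₁=5, c₂=5, n=10
p_obs = C(5,1)·C(5,4)/C(10,5); sum pmf over tables with pmf ≤ p_obs
p-value (two-sided) = 0.20635
At α=0.05: p ≥ α → fail to reject H₀

reject H₀: no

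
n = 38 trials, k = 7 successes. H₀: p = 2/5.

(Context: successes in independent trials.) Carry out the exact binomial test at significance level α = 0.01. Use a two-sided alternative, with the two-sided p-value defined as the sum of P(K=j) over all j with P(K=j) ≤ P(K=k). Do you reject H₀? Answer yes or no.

reject H₀: yes

Exact binomial: n=38, k=7, p₀=2/5=0.4000
P(X=j) = C(n,j)·p₀^j·(1−p₀)^(n−j); p = Σ P(X=j) over j with P(X=j) ≤ P(X=7)
p-value (two-sided) = 0.00725
At α=0.01: p < α → reject H₀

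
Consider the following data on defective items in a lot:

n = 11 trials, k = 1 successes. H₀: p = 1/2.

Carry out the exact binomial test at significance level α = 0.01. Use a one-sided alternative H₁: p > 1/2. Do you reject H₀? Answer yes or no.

reject H₀: no

Exact binomial: n=11, k=1, p₀=1/2=0.5000
P(X≥1) from Σ C(n,i)·p₀^i·(1−p₀)^(n−i)
p-value (one-sided, H₁ greater) = 0.99951
At α=0.01: p ≥ α → fail to reject H₀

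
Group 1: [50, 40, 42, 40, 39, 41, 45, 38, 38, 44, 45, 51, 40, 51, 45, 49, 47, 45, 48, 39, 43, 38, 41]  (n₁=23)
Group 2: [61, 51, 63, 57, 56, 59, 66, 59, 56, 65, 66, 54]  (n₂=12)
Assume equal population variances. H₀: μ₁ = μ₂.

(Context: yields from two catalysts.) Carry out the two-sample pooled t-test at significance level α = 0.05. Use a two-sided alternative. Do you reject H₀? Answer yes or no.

x̄₁=43.435, s₁=4.315, n₁=23
x̄₂=59.417, s₂=4.889, n₂=12
s_p² = [22·4.315² + 11·4.889²]/33 = 20.3809
SE = √(s_p²·(1/23+1/12)) = 1.6076
t = (43.435−59.417)/1.6076 = -9.9412
df = 33
p-value (two-sided) = 0.00000
At α=0.05: p < α → reject H₀

reject H₀: yes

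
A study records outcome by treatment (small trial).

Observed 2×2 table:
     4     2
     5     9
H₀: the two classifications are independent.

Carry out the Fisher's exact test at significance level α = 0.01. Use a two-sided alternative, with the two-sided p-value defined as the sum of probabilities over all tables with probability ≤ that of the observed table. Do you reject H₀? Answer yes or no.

reject H₀: no

Margins: r₁=6, r₂=14, c₁=9, c₂=11, n=20
p_obs = C(6,4)·C(14,5)/C(20,9); sum pmf over tables with pmf ≤ p_obs
p-value (two-sided) = 0.33591
At α=0.01: p ≥ α → fail to reject H₀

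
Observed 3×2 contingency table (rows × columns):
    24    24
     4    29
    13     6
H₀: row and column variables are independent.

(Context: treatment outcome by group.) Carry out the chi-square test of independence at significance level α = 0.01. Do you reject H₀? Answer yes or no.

Row totals [48, 33, 19], col totals [41, 59], n=100
χ² = (24−19.68)²/19.68 + (24−28.32)²/28.32 + (4−13.53)²/13.53 + (29−19.47)²/19.47 + (13−7.79)²/7.79 + (6−11.21)²/11.21 = 18.8904
df = 2
p-value (upper-tail) = 0.00008
At α=0.01: p < α → reject H₀

reject H₀: yes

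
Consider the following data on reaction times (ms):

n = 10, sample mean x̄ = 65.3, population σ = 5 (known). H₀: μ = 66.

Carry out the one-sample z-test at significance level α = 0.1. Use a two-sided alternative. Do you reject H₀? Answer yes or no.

reject H₀: no

SE = σ/√n = 5/√10 = 1.5811
z = (x̄−μ₀)/SE = (65.3−66)/1.5811 = -0.4427
p-value (two-sided) = 0.65797
At α=0.1: p ≥ α → fail to reject H₀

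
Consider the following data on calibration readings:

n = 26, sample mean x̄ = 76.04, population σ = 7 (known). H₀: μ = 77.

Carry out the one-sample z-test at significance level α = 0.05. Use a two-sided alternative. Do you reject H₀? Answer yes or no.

reject H₀: no

SE = σ/√n = 7/√26 = 1.3728
z = (x̄−μ₀)/SE = (76.04−77)/1.3728 = -0.6993
p-value (two-sided) = 0.48437
At α=0.05: p ≥ α → fail to reject H₀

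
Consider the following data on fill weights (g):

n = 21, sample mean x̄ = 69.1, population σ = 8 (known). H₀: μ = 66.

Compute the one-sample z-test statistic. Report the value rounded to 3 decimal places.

test statistic = 1.776

SE = σ/√n = 8/√21 = 1.7457
z = (x̄−μ₀)/SE = (69.1−66)/1.7457 = 1.7757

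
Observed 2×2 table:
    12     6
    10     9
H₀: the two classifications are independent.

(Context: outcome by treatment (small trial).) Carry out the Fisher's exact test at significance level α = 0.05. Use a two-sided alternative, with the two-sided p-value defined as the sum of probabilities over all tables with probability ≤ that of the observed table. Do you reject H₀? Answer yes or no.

Margins: r₁=18, r₂=19, c₁=22, c₂=15, n=37
p_obs = C(18,12)·C(19,10)/C(37,22); sum pmf over tables with pmf ≤ p_obs
p-value (two-sided) = 0.50768
At α=0.05: p ≥ α → fail to reject H₀

reject H₀: no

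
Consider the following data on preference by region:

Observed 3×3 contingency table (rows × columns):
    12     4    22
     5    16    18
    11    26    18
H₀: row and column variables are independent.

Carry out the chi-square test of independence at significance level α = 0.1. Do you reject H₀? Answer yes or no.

reject H₀: yes

Row totals [38, 39, 55], col totals [28, 46, 58], n=132
χ² = (12−8.06)²/8.06 + (4−13.24)²/13.24 + (22−16.70)²/16.70 + (5−8.27)²/8.27 + (16−13.59)²/13.59 + (18−17.14)²/17.14 + (11−11.67)²/11.67 + (26−19.17)²/19.17 + (18−24.17)²/24.17 = 15.8733
df = 4
p-value (upper-tail) = 0.00319
At α=0.1: p < α → reject H₀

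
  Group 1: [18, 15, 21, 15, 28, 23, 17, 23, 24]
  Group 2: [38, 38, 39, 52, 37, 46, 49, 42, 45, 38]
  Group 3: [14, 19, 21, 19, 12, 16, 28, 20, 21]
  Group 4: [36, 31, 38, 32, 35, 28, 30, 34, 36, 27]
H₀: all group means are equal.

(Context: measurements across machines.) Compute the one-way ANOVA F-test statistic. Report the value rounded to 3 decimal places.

Group means [20.44, 42.40, 18.89, 32.70], grand mean 29.079
SSB = Σnᵢ(x̄ᵢ−x̄)² = 3511.152; SSW = ΣΣ(x−x̄ᵢ)² = 709.611
MSB = 3511.152/3 = 1170.3840; MSW = 709.611/34 = 20.8709
F = MSB/MSW = 56.0773
df = (3, 34)

test statistic = 56.077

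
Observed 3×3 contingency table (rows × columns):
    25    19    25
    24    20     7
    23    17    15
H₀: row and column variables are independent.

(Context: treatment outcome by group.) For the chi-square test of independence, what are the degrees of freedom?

degrees of freedom = 4

df = (r−1)(c−1) = (3−1)·(3−1) = 4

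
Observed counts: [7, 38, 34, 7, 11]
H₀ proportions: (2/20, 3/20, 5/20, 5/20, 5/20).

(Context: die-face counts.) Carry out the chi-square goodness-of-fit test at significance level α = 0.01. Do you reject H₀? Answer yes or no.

n = 97; E_i = n·p_i = [9.70, 14.55, 24.25, 24.25, 24.25]
χ² = (7−9.70)²/9.70 + (38−14.55)²/14.55 + (34−24.25)²/24.25 + (7−24.25)²/24.25 + (11−24.25)²/24.25 = 61.9759
df = 4
p-value (upper-tail) = 0.00000
At α=0.01: p < α → reject H₀

reject H₀: yes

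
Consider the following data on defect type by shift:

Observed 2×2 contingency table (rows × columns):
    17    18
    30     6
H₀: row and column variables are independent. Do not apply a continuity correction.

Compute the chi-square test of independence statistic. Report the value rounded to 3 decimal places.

test statistic = 9.584

Row totals [35, 36], col totals [47, 24], n=71
χ² = (17−23.17)²/23.17 + (18−11.83)²/11.83 + (30−23.83)²/23.83 + (6−12.17)²/12.17 = 9.5836
df = 1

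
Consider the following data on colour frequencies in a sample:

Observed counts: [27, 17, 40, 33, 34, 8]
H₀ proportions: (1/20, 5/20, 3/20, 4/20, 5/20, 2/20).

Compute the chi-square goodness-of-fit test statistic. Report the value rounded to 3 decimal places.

test statistic = 74.407

n = 159; E_i = n·p_i = [7.95, 39.75, 23.85, 31.80, 39.75, 15.90]
χ² = (27−7.95)²/7.95 + (17−39.75)²/39.75 + (40−23.85)²/23.85 + (33−31.80)²/31.80 + (34−39.75)²/39.75 + (8−15.90)²/15.90 = 74.4067
df = 5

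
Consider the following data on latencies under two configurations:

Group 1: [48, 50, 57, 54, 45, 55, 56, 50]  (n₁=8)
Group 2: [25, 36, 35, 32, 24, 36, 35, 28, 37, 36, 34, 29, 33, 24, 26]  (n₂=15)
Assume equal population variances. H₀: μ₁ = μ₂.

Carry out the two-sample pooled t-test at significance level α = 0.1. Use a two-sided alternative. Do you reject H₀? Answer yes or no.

x̄₁=51.875, s₁=4.257, n₁=8
x̄₂=31.333, s₂=4.835, n₂=15
s_p² = [7·4.257² + 14·4.835²]/21 = 21.6290
SE = √(s_p²·(1/8+1/15)) = 2.0361
t = (51.875−31.333)/2.0361 = 10.0889
df = 21
p-value (two-sided) = 0.00000
At α=0.1: p < α → reject H₀

reject H₀: yes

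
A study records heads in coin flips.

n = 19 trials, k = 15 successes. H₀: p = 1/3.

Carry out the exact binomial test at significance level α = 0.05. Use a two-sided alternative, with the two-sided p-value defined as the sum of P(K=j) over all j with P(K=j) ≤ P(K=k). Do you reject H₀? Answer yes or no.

Exact binomial: n=19, k=15, p₀=1/3=0.3333
P(X=j) = C(n,j)·p₀^j·(1−p₀)^(n−j); p = Σ P(X=j) over j with P(X=j) ≤ P(X=15)
p-value (two-sided) = 0.00006
At α=0.05: p < α → reject H₀

reject H₀: yes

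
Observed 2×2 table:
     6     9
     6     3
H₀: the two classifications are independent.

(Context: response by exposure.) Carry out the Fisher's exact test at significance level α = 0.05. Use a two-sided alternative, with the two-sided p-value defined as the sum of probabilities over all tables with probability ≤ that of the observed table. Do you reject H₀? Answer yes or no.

Margins: r₁=15, r₂=9, c₁=12, c₂=12, n=24
p_obs = C(15,6)·C(9,6)/C(24,12); sum pmf over tables with pmf ≤ p_obs
p-value (two-sided) = 0.40032
At α=0.05: p ≥ α → fail to reject H₀

reject H₀: no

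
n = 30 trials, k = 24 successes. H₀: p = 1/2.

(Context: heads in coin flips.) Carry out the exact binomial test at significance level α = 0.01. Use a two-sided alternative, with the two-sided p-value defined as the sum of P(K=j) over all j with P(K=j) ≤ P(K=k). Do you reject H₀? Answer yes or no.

reject H₀: yes

Exact binomial: n=30, k=24, p₀=1/2=0.5000
P(X=j) = C(n,j)·p₀^j·(1−p₀)^(n−j); p = Σ P(X=j) over j with P(X=j) ≤ P(X=24)
p-value (two-sided) = 0.00143
At α=0.01: p < α → reject H₀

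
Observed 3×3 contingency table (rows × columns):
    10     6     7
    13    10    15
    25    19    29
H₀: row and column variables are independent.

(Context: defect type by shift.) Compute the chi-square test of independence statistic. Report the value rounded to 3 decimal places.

Row totals [23, 38, 73], col totals [48, 35, 51], n=134
χ² = (10−8.24)²/8.24 + (6−6.01)²/6.01 + (7−8.75)²/8.75 + (13−13.61)²/13.61 + (10−9.93)²/9.93 + (15−14.46)²/14.46 + (25−26.15)²/26.15 + (19−19.07)²/19.07 + (29−27.78)²/27.78 = 0.8799
df = 4

test statistic = 0.880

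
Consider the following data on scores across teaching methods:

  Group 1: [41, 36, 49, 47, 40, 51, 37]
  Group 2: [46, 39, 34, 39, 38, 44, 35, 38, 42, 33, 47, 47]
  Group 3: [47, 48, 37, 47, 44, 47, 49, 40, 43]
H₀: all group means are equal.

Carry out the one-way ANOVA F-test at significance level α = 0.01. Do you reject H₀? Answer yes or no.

Group means [43.00, 40.17, 44.67], grand mean 42.321
SSB = Σnᵢ(x̄ᵢ−x̄)² = 108.440; SSW = ΣΣ(x−x̄ᵢ)² = 617.667
MSB = 108.440/2 = 54.2202; MSW = 617.667/25 = 24.7067
F = MSB/MSW = 2.1946
df = (2, 25)
p-value (upper-tail) = 0.13241
At α=0.01: p ≥ α → fail to reject H₀

reject H₀: no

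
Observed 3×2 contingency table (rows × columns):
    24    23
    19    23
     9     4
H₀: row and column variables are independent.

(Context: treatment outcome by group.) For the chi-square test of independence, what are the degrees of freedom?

df = (r−1)(c−1) = (3−1)·(2−1) = 2

degrees of freedom = 2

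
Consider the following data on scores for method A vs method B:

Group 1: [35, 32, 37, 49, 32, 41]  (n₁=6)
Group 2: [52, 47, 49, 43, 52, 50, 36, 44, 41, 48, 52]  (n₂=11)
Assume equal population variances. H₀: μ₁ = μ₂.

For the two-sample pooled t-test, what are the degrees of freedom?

df = n₁ + n₂ − 2 = 6 + 11 − 2 = 15

degrees of freedom = 15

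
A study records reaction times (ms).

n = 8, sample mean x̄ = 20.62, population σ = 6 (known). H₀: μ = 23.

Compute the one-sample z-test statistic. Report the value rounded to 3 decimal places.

SE = σ/√n = 6/√8 = 2.1213
z = (x̄−μ₀)/SE = (20.62−23)/2.1213 = -1.1219

test statistic = -1.122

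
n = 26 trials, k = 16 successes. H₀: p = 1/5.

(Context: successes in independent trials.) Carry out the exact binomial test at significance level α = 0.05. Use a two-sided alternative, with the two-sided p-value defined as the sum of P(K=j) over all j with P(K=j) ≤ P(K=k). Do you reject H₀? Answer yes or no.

reject H₀: yes

Exact binomial: n=26, k=16, p₀=1/5=0.2000
P(X=j) = C(n,j)·p₀^j·(1−p₀)^(n−j); p = Σ P(X=j) over j with P(X=j) ≤ P(X=16)
p-value (two-sided) = 0.00000
At α=0.05: p < α → reject H₀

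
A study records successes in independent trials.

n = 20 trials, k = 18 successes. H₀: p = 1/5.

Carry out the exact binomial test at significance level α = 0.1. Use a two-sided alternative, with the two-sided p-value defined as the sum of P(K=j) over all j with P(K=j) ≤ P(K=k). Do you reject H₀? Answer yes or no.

reject H₀: yes

Exact binomial: n=20, k=18, p₀=1/5=0.2000
P(X=j) = C(n,j)·p₀^j·(1−p₀)^(n−j); p = Σ P(X=j) over j with P(X=j) ≤ P(X=18)
p-value (two-sided) = 0.00000
At α=0.1: p < α → reject H₀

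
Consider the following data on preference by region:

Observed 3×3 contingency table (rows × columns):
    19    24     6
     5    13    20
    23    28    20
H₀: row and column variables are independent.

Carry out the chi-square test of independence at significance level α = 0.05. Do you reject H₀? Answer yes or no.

Row totals [49, 38, 71], col totals [47, 65, 46], n=158
χ² = (19−14.58)²/14.58 + (24−20.16)²/20.16 + (6−14.27)²/14.27 + (5−11.30)²/11.30 + (13−15.63)²/15.63 + (20−11.06)²/11.06 + (23−21.12)²/21.12 + (28−29.21)²/29.21 + (20−20.67)²/20.67 = 18.2812
df = 4
p-value (upper-tail) = 0.00109
At α=0.05: p < α → reject H₀

reject H₀: yes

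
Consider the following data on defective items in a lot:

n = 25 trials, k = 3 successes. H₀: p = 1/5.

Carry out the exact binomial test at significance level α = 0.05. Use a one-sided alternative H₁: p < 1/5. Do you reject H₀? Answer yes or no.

reject H₀: no

Exact binomial: n=25, k=3, p₀=1/5=0.2000
P(X≤3) from Σ C(n,i)·p₀^i·(1−p₀)^(n−i)
p-value (one-sided, H₁ less) = 0.23399
At α=0.05: p ≥ α → fail to reject H₀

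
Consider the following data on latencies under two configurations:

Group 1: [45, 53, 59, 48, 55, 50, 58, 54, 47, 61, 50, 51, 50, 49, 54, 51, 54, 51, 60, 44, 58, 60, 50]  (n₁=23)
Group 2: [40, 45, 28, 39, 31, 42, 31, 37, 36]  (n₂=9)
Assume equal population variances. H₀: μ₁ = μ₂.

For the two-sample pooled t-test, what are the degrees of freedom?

df = n₁ + n₂ − 2 = 23 + 9 − 2 = 30

degrees of freedom = 30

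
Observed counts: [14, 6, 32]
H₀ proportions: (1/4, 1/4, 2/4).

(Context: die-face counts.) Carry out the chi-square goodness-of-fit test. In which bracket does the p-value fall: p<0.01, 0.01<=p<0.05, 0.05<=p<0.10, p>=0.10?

p-value bracket: 0.05<=p<0.10

n = 52; E_i = n·p_i = [13.00, 13.00, 26.00]
χ² = (14−13.00)²/13.00 + (6−13.00)²/13.00 + (32−26.00)²/26.00 = 5.2308
df = 2
p-value (upper-tail) = 0.07314
→ bracket: 0.05<=p<0.10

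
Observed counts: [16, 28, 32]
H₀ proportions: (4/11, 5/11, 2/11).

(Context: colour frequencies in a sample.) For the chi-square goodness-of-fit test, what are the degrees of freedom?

df = k − 1 = 3 − 1 = 2

degrees of freedom = 2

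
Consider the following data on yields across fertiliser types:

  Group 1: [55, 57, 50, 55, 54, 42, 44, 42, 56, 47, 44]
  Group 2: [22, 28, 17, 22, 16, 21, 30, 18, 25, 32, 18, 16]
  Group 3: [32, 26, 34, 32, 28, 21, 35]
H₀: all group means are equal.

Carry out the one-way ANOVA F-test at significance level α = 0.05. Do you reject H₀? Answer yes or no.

reject H₀: yes

Group means [49.64, 22.08, 29.71], grand mean 33.967
SSB = Σnᵢ(x̄ᵢ−x̄)² = 4522.076; SSW = ΣΣ(x−x̄ᵢ)² = 846.891
MSB = 4522.076/2 = 2261.0380; MSW = 846.891/27 = 31.3663
F = MSB/MSW = 72.0849
df = (2, 27)
p-value (upper-tail) = 0.00000
At α=0.05: p < α → reject H₀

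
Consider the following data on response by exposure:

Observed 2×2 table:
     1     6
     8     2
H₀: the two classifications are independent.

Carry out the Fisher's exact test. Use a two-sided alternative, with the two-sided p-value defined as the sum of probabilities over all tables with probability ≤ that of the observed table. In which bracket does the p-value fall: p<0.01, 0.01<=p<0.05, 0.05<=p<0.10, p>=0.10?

Margins: r₁=7, r₂=10, c₁=9, c₂=8, n=17
p_obs = C(7,1)·C(10,8)/C(17,9); sum pmf over tables with pmf ≤ p_obs
p-value (two-sided) = 0.01522
→ bracket: 0.01<=p<0.05

p-value bracket: 0.01<=p<0.05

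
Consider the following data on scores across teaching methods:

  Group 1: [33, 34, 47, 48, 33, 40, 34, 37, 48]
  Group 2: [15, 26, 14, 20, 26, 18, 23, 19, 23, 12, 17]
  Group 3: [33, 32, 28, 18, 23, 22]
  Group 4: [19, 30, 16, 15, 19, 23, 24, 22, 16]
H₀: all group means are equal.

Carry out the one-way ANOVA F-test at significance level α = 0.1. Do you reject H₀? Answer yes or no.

Group means [39.33, 19.36, 26.00, 20.44], grand mean 25.914
SSB = Σnᵢ(x̄ᵢ−x̄)² = 2361.975; SSW = ΣΣ(x−x̄ᵢ)² = 940.768
MSB = 2361.975/3 = 787.3251; MSW = 940.768/31 = 30.3473
F = MSB/MSW = 25.9438
df = (3, 31)
p-value (upper-tail) = 0.00000
At α=0.1: p < α → reject H₀

reject H₀: yes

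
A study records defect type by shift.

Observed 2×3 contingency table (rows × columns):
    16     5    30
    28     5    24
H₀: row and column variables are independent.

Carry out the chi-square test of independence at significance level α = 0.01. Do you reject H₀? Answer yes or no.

reject H₀: no

Row totals [51, 57], col totals [44, 10, 54], n=108
χ² = (16−20.78)²/20.78 + (5−4.72)²/4.72 + (30−25.50)²/25.50 + (28−23.22)²/23.22 + (5−5.28)²/5.28 + (24−28.50)²/28.50 = 3.6172
df = 2
p-value (upper-tail) = 0.16388
At α=0.01: p ≥ α → fail to reject H₀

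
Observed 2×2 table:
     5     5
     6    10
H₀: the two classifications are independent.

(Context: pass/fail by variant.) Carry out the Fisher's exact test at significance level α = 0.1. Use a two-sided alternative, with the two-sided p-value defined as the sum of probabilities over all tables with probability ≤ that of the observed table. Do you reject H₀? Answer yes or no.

Margins: r₁=10, r₂=16, c₁=11, c₂=15, n=26
p_obs = C(10,5)·C(16,6)/C(26,11); sum pmf over tables with pmf ≤ p_obs
p-value (two-sided) = 0.68906
At α=0.1: p ≥ α → fail to reject H₀

reject H₀: no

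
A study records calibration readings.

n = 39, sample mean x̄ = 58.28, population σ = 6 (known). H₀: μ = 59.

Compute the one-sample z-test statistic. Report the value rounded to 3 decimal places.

SE = σ/√n = 6/√39 = 0.9608
z = (x̄−μ₀)/SE = (58.28−59)/0.9608 = -0.7494

test statistic = -0.749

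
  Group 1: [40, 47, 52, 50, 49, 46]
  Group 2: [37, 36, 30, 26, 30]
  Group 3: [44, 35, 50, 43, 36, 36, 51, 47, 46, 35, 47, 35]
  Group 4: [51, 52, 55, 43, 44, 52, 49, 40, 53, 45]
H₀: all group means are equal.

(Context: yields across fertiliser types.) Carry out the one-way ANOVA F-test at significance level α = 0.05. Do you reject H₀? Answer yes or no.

Group means [47.33, 31.80, 42.08, 48.40], grand mean 43.394
SSB = Σnᵢ(x̄ᵢ−x̄)² = 1036.429; SSW = ΣΣ(x−x̄ᵢ)² = 835.450
MSB = 1036.429/3 = 345.4763; MSW = 835.450/29 = 28.8086
F = MSB/MSW = 11.9921
df = (3, 29)
p-value (upper-tail) = 0.00003
At α=0.05: p < α → reject H₀

reject H₀: yes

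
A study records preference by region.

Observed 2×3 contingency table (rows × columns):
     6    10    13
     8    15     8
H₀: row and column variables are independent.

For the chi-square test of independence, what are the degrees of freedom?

degrees of freedom = 2

df = (r−1)(c−1) = (2−1)·(3−1) = 2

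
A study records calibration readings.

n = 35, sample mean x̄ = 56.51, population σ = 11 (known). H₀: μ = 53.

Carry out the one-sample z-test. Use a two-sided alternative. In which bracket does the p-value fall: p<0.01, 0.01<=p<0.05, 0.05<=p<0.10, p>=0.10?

p-value bracket: 0.05<=p<0.10

SE = σ/√n = 11/√35 = 1.8593
z = (x̄−μ₀)/SE = (56.51−53)/1.8593 = 1.8878
p-value (two-sided) = 0.05906
→ bracket: 0.05<=p<0.10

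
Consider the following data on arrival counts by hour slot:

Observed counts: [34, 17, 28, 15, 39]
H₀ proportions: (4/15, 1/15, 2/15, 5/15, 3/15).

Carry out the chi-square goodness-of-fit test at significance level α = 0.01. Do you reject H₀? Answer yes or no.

reject H₀: yes

n = 133; E_i = n·p_i = [35.47, 8.87, 17.73, 44.33, 26.60]
χ² = (34−35.47)²/35.47 + (17−8.87)²/8.87 + (28−17.73)²/17.73 + (15−44.33)²/44.33 + (39−26.60)²/26.60 = 38.6541
df = 4
p-value (upper-tail) = 0.00000
At α=0.01: p < α → reject H₀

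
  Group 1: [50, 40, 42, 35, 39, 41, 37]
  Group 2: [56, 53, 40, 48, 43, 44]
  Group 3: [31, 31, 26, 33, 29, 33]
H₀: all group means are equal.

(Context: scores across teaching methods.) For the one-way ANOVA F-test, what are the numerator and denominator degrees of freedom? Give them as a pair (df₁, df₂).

k = 3 groups, N = 19 total
df = (k−1, N−k) = (3−1, 19−3) = (2, 16)

degrees of freedom = [2, 16]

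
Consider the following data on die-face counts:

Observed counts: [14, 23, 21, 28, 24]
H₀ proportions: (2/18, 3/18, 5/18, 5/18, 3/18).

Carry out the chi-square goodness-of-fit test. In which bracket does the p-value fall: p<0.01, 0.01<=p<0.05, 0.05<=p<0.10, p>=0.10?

p-value bracket: p>=0.10

n = 110; E_i = n·p_i = [12.22, 18.33, 30.56, 30.56, 18.33]
χ² = (14−12.22)²/12.22 + (23−18.33)²/18.33 + (21−30.56)²/30.56 + (28−30.56)²/30.56 + (24−18.33)²/18.33 = 6.4000
df = 4
p-value (upper-tail) = 0.17120
→ bracket: p>=0.10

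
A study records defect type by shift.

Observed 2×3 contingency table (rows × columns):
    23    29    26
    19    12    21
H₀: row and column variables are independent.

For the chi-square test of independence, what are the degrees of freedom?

degrees of freedom = 2

df = (r−1)(c−1) = (2−1)·(3−1) = 2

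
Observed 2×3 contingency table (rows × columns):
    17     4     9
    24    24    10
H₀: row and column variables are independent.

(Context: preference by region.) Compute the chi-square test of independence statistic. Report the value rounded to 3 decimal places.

Row totals [30, 58], col totals [41, 28, 19], n=88
χ² = (17−13.98)²/13.98 + (4−9.55)²/9.55 + (9−6.48)²/6.48 + (24−27.02)²/27.02 + (24−18.45)²/18.45 + (10−12.52)²/12.52 = 7.3706
df = 2

test statistic = 7.371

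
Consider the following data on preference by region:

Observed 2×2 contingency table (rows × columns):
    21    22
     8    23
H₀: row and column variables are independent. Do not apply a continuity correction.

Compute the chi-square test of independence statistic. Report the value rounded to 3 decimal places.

Row totals [43, 31], col totals [29, 45], n=74
χ² = (21−16.85)²/16.85 + (22−26.15)²/26.15 + (8−12.15)²/12.15 + (23−18.85)²/18.85 = 4.0093
df = 1

test statistic = 4.009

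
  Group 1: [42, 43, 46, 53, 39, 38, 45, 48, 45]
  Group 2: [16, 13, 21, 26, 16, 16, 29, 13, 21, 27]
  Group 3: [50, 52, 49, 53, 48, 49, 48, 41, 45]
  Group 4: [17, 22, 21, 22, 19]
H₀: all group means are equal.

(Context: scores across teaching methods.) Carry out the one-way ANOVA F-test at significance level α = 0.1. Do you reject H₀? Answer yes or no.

reject H₀: yes

Group means [44.33, 19.80, 48.33, 20.20], grand mean 34.333
SSB = Σnᵢ(x̄ᵢ−x̄)² = 5774.933; SSW = ΣΣ(x−x̄ᵢ)² = 604.400
MSB = 5774.933/3 = 1924.9778; MSW = 604.400/29 = 20.8414
F = MSB/MSW = 92.3633
df = (3, 29)
p-value (upper-tail) = 0.00000
At α=0.1: p < α → reject H₀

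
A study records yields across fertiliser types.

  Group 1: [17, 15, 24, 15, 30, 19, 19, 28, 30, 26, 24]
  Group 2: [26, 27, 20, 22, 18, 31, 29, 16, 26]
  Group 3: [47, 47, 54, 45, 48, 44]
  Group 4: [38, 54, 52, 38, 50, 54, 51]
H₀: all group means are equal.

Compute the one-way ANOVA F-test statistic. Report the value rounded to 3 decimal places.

test statistic = 51.947

Group means [22.45, 23.89, 47.50, 48.14], grand mean 32.848
SSB = Σnᵢ(x̄ᵢ−x̄)² = 4836.269; SSW = ΣΣ(x−x̄ᵢ)² = 899.973
MSB = 4836.269/3 = 1612.0897; MSW = 899.973/29 = 31.0336
F = MSB/MSW = 51.9467
df = (3, 29)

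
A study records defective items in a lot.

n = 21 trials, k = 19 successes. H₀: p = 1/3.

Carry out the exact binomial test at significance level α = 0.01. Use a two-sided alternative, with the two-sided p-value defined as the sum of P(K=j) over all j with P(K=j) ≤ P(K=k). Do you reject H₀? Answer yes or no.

reject H₀: yes

Exact binomial: n=21, k=19, p₀=1/3=0.3333
P(X=j) = C(n,j)·p₀^j·(1−p₀)^(n−j); p = Σ P(X=j) over j with P(X=j) ≤ P(X=19)
p-value (two-sided) = 0.00000
At α=0.01: p < α → reject H₀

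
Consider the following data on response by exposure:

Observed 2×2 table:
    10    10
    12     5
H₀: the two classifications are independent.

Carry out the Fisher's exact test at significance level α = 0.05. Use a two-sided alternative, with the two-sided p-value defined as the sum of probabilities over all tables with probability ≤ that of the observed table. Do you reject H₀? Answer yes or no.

Margins: r₁=20, r₂=17, c₁=22, c₂=15, n=37
p_obs = C(20,10)·C(17,12)/C(37,22); sum pmf over tables with pmf ≤ p_obs
p-value (two-sided) = 0.31515
At α=0.05: p ≥ α → fail to reject H₀

reject H₀: no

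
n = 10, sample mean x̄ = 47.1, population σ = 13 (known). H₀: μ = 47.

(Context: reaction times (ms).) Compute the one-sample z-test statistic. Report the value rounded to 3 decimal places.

test statistic = 0.024

SE = σ/√n = 13/√10 = 4.1110
z = (x̄−μ₀)/SE = (47.1−47)/4.1110 = 0.0243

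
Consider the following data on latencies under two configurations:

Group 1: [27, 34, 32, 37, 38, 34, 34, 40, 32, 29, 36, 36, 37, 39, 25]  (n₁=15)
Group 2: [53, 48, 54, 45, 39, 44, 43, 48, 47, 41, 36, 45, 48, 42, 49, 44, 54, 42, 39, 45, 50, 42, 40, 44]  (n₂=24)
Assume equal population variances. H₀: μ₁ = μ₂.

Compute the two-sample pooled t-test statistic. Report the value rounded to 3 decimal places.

test statistic = -7.279

x̄₁=34.000, s₁=4.359, n₁=15
x̄₂=45.083, s₂=4.781, n₂=24
s_p² = [14·4.359² + 23·4.781²]/37 = 21.4009
SE = √(s_p²·(1/15+1/24)) = 1.5226
t = (34.000−45.083)/1.5226 = -7.2790
df = 37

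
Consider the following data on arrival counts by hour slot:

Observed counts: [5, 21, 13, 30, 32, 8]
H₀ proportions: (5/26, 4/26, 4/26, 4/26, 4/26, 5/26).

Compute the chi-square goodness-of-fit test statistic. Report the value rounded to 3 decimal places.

n = 109; E_i = n·p_i = [20.96, 16.77, 16.77, 16.77, 16.77, 20.96]
χ² = (5−20.96)²/20.96 + (21−16.77)²/16.77 + (13−16.77)²/16.77 + (30−16.77)²/16.77 + (32−16.77)²/16.77 + (8−20.96)²/20.96 = 46.3560
df = 5

test statistic = 46.356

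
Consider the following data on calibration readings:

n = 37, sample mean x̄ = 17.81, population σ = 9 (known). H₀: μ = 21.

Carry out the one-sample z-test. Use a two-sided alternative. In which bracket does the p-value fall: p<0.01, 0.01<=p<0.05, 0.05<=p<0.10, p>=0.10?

p-value bracket: 0.01<=p<0.05

SE = σ/√n = 9/√37 = 1.4796
z = (x̄−μ₀)/SE = (17.81−21)/1.4796 = -2.1560
p-value (two-sided) = 0.03108
→ bracket: 0.01<=p<0.05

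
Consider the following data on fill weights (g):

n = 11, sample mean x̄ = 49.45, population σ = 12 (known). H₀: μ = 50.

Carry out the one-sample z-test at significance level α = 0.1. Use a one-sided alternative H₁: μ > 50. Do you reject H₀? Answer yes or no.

SE = σ/√n = 12/√11 = 3.6181
z = (x̄−μ₀)/SE = (49.45−50)/3.6181 = -0.1520
p-value (one-sided, H₁ greater) = 0.56041
At α=0.1: p ≥ α → fail to reject H₀

reject H₀: no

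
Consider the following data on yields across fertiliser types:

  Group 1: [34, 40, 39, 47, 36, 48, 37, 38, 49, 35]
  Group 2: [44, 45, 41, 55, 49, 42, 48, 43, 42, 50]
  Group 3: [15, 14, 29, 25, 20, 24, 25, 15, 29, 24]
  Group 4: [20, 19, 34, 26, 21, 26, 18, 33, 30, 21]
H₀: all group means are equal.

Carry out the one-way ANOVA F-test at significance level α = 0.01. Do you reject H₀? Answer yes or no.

reject H₀: yes

Group means [40.30, 45.90, 22.00, 24.80], grand mean 33.250
SSB = Σnᵢ(x̄ᵢ−x̄)² = 4076.900; SSW = ΣΣ(x−x̄ᵢ)² = 1068.600
MSB = 4076.900/3 = 1358.9667; MSW = 1068.600/36 = 29.6833
F = MSB/MSW = 45.7821
df = (3, 36)
p-value (upper-tail) = 0.00000
At α=0.01: p < α → reject H₀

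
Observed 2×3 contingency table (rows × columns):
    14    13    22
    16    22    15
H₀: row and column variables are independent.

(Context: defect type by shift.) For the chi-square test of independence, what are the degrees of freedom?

degrees of freedom = 2

df = (r−1)(c−1) = (2−1)·(3−1) = 2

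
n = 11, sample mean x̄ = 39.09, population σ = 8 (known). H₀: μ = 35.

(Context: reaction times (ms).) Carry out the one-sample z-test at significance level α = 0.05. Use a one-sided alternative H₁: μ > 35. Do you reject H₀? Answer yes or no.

reject H₀: yes

SE = σ/√n = 8/√11 = 2.4121
z = (x̄−μ₀)/SE = (39.09−35)/2.4121 = 1.6956
p-value (one-sided, H₁ greater) = 0.04498
At α=0.05: p < α → reject H₀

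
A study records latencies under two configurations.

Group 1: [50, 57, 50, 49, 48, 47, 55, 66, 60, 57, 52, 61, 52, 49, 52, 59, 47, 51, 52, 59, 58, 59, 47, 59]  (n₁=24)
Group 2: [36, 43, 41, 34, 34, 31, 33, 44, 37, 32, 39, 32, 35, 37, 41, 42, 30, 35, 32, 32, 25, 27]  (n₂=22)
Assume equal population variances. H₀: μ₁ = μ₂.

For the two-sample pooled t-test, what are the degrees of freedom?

df = n₁ + n₂ − 2 = 24 + 22 − 2 = 44

degrees of freedom = 44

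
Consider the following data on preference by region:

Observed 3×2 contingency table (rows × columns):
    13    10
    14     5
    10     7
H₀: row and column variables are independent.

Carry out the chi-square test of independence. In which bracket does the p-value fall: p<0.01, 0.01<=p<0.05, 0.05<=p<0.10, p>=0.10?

p-value bracket: p>=0.10

Row totals [23, 19, 17], col totals [37, 22], n=59
χ² = (13−14.42)²/14.42 + (10−8.58)²/8.58 + (14−11.92)²/11.92 + (5−7.08)²/7.08 + (10−10.66)²/10.66 + (7−6.34)²/6.34 = 1.4650
df = 2
p-value (upper-tail) = 0.48070
→ bracket: p>=0.10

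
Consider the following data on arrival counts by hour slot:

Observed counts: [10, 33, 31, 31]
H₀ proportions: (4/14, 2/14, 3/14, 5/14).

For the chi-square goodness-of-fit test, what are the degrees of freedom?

degrees of freedom = 3

df = k − 1 = 4 − 1 = 3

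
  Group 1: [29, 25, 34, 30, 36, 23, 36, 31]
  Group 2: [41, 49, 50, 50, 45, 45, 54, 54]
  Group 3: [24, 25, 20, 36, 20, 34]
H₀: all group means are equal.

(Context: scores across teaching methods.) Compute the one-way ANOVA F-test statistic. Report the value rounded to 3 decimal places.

Group means [30.50, 48.50, 26.50], grand mean 35.955
SSB = Σnᵢ(x̄ᵢ−x̄)² = 2033.455; SSW = ΣΣ(x−x̄ᵢ)² = 547.500
MSB = 2033.455/2 = 1016.7273; MSW = 547.500/19 = 28.8158
F = MSB/MSW = 35.2837
df = (2, 19)

test statistic = 35.284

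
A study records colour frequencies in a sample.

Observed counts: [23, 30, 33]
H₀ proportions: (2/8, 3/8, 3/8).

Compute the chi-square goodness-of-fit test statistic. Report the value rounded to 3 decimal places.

test statistic = 0.279

n = 86; E_i = n·p_i = [21.50, 32.25, 32.25]
χ² = (23−21.50)²/21.50 + (30−32.25)²/32.25 + (33−32.25)²/32.25 = 0.2791
df = 2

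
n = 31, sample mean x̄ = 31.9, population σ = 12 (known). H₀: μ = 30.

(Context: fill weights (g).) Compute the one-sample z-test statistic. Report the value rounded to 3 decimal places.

SE = σ/√n = 12/√31 = 2.1553
z = (x̄−μ₀)/SE = (31.9−30)/2.1553 = 0.8816

test statistic = 0.882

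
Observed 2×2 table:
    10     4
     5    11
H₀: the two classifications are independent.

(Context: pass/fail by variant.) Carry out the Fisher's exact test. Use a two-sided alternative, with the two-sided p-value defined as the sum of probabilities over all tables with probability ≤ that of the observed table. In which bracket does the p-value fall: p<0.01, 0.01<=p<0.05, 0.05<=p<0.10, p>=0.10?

Margins: r₁=14, r₂=16, c₁=15, c₂=15, n=30
p_obs = C(14,10)·C(16,5)/C(30,15); sum pmf over tables with pmf ≤ p_obs
p-value (two-sided) = 0.06560
→ bracket: 0.05<=p<0.10

p-value bracket: 0.05<=p<0.10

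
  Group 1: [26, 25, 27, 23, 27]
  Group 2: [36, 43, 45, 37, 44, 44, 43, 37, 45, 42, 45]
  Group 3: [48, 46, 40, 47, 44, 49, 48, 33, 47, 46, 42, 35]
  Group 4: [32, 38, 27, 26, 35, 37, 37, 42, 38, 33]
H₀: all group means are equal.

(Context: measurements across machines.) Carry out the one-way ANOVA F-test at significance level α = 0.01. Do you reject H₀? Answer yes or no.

Group means [25.60, 41.91, 43.75, 34.50], grand mean 38.395
SSB = Σnᵢ(x̄ᵢ−x̄)² = 1450.220; SSW = ΣΣ(x−x̄ᵢ)² = 668.859
MSB = 1450.220/3 = 483.4066; MSW = 668.859/34 = 19.6723
F = MSB/MSW = 24.5729
df = (3, 34)
p-value (upper-tail) = 0.00000
At α=0.01: p < α → reject H₀

reject H₀: yes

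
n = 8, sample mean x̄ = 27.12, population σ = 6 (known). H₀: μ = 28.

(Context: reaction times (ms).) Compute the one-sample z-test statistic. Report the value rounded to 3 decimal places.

test statistic = -0.415

SE = σ/√n = 6/√8 = 2.1213
z = (x̄−μ₀)/SE = (27.12−28)/2.1213 = -0.4148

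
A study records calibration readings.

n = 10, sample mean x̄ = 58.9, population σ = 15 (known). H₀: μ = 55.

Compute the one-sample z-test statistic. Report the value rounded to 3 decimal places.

SE = σ/√n = 15/√10 = 4.7434
z = (x̄−μ₀)/SE = (58.9−55)/4.7434 = 0.8222

test statistic = 0.822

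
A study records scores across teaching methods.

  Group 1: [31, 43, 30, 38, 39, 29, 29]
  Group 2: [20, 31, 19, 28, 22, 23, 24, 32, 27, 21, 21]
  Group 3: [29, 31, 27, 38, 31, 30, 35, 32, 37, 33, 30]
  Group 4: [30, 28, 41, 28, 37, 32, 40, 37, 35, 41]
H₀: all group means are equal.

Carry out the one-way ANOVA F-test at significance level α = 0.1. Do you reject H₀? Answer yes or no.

Group means [34.14, 24.36, 32.09, 34.90], grand mean 31.000
SSB = Σnᵢ(x̄ᵢ−x̄)² = 718.788; SSW = ΣΣ(x−x̄ᵢ)² = 749.212
MSB = 718.788/3 = 239.5961; MSW = 749.212/35 = 21.4060
F = MSB/MSW = 11.1929
df = (3, 35)
p-value (upper-tail) = 0.00003
At α=0.1: p < α → reject H₀

reject H₀: yes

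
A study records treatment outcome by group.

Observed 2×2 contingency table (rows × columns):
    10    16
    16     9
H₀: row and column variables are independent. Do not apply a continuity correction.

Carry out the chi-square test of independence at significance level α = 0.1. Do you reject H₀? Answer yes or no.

Row totals [26, 25], col totals [26, 25], n=51
χ² = (10−13.25)²/13.25 + (16−12.75)²/12.75 + (16−12.75)²/12.75 + (9−12.25)²/12.25 = 3.3263
df = 1
p-value (upper-tail) = 0.06818
At α=0.1: p < α → reject H₀

reject H₀: yes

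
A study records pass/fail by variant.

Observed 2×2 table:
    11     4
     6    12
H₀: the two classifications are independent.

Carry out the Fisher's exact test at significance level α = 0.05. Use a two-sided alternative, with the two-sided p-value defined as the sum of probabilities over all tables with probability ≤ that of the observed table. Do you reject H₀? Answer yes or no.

reject H₀: yes

Margins: r₁=15, r₂=18, c₁=17, c₂=16, n=33
p_obs = C(15,11)·C(18,6)/C(33,17); sum pmf over tables with pmf ≤ p_obs
p-value (two-sided) = 0.03664
At α=0.05: p < α → reject H₀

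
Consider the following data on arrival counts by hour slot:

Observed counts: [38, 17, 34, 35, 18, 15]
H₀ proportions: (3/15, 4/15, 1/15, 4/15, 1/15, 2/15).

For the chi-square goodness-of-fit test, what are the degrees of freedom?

degrees of freedom = 5

df = k − 1 = 6 − 1 = 5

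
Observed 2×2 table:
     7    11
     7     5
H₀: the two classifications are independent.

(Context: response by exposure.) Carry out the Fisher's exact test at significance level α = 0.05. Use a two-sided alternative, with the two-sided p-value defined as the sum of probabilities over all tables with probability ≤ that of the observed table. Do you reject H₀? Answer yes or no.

reject H₀: no

Margins: r₁=18, r₂=12, c₁=14, c₂=16, n=30
p_obs = C(18,7)·C(12,7)/C(30,14); sum pmf over tables with pmf ≤ p_obs
p-value (two-sided) = 0.45717
At α=0.05: p ≥ α → fail to reject H₀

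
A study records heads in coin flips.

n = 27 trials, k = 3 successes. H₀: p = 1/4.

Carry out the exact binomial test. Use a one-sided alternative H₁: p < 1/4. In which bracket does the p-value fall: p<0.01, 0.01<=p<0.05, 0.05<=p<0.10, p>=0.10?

p-value bracket: 0.05<=p<0.10

Exact binomial: n=27, k=3, p₀=1/4=0.2500
P(X≤3) from Σ C(n,i)·p₀^i·(1−p₀)^(n−i)
p-value (one-sided, H₁ less) = 0.06660
→ bracket: 0.05<=p<0.10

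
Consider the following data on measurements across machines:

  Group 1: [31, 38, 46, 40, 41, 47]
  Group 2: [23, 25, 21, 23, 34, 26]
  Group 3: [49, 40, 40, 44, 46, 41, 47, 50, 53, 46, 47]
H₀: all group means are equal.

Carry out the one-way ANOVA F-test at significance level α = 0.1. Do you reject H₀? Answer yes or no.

reject H₀: yes

Group means [40.50, 25.33, 45.73], grand mean 39.043
SSB = Σnᵢ(x̄ᵢ−x̄)² = 1631.941; SSW = ΣΣ(x−x̄ᵢ)² = 451.015
MSB = 1631.941/2 = 815.9707; MSW = 451.015/20 = 22.5508
F = MSB/MSW = 36.1837
df = (2, 20)
p-value (upper-tail) = 0.00000
At α=0.1: p < α → reject H₀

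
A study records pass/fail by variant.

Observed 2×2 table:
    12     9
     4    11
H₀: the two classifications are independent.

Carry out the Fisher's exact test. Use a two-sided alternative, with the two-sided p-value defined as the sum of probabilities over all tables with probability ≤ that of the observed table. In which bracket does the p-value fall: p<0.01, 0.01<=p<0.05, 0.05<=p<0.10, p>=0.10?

Margins: r₁=21, r₂=15, c₁=16, c₂=20, n=36
p_obs = C(21,12)·C(15,4)/C(36,16); sum pmf over tables with pmf ≤ p_obs
p-value (two-sided) = 0.09585
→ bracket: 0.05<=p<0.10

p-value bracket: 0.05<=p<0.10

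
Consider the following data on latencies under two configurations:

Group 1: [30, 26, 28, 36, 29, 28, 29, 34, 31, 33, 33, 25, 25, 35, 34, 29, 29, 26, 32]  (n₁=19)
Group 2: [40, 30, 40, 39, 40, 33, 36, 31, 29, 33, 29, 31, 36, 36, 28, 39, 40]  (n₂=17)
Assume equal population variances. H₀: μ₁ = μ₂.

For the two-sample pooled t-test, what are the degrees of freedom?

df = n₁ + n₂ − 2 = 19 + 17 − 2 = 34

degrees of freedom = 34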